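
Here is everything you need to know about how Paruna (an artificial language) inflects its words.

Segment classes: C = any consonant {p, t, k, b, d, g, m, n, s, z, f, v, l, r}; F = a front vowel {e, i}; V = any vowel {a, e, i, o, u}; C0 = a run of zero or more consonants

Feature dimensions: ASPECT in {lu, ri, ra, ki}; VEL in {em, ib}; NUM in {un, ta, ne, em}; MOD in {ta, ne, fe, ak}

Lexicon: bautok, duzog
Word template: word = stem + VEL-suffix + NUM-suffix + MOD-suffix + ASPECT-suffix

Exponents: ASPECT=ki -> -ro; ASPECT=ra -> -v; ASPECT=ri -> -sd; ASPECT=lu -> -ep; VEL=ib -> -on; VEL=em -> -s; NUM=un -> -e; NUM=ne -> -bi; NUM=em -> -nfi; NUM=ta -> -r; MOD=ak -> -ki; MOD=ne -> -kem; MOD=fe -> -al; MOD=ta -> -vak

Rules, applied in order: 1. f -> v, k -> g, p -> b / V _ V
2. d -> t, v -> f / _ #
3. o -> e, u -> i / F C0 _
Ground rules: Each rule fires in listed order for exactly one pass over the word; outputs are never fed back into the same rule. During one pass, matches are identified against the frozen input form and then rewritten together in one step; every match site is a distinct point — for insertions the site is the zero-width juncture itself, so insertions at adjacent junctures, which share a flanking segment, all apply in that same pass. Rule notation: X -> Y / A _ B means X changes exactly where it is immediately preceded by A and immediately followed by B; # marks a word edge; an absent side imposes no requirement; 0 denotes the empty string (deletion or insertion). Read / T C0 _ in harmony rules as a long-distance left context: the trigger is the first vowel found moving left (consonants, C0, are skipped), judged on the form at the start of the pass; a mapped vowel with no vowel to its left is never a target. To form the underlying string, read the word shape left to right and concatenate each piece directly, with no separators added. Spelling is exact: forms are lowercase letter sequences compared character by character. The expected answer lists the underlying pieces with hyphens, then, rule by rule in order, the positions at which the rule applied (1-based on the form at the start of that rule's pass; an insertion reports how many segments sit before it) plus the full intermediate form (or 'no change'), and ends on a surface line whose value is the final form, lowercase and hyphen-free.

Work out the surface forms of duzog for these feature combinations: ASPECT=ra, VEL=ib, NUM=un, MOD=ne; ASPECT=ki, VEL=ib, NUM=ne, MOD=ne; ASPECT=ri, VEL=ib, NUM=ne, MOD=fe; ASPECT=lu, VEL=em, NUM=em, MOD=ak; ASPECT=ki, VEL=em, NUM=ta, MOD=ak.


cell ASPECT=ra, VEL=ib, NUM=un, MOD=ne:
underlying: duzog-on-e-kem-v
1. f -> v, k -> g, p -> b / V _ V: fires at position(s) 9: duzogonegemv
2. d -> t, v -> f / _ #: fires at position(s) 12: duzogonegemf
3. o -> e, u -> i / F C0 _: no change
surface: duzogonegemf

cell ASPECT=ki, VEL=ib, NUM=ne, MOD=ne:
underlying: duzog-on-bi-kem-ro
1. f -> v, k -> g, p -> b / V _ V: fires at position(s) 10: duzogonbigemro
2. d -> t, v -> f / _ #: no change
3. o -> e, u -> i / F C0 _: fires at position(s) 14: duzogonbigemre
surface: duzogonbigemre

cell ASPECT=ri, VEL=ib, NUM=ne, MOD=fe:
underlying: duzog-on-bi-al-sd
1. f -> v, k -> g, p -> b / V _ V: no change
2. d -> t, v -> f / _ #: fires at position(s) 13: duzogonbialst
3. o -> e, u -> i / F C0 _: no change
surface: duzogonbialst

cell ASPECT=lu, VEL=em, NUM=em, MOD=ak:
underlying: duzog-s-nfi-ki-ep
1. f -> v, k -> g, p -> b / V _ V: fires at position(s) 10: duzogsnfigiep
2. d -> t, v -> f / _ #: no change
3. o -> e, u -> i / F C0 _: no change
surface: duzogsnfigiep

cell ASPECT=ki, VEL=em, NUM=ta, MOD=ak:
underlying: duzog-s-r-ki-ro
1. f -> v, k -> g, p -> b / V _ V: no change
2. d -> t, v -> f / _ #: no change
3. o -> e, u -> i / F C0 _: fires at position(s) 11: duzogsrkire
surface: duzogsrkire


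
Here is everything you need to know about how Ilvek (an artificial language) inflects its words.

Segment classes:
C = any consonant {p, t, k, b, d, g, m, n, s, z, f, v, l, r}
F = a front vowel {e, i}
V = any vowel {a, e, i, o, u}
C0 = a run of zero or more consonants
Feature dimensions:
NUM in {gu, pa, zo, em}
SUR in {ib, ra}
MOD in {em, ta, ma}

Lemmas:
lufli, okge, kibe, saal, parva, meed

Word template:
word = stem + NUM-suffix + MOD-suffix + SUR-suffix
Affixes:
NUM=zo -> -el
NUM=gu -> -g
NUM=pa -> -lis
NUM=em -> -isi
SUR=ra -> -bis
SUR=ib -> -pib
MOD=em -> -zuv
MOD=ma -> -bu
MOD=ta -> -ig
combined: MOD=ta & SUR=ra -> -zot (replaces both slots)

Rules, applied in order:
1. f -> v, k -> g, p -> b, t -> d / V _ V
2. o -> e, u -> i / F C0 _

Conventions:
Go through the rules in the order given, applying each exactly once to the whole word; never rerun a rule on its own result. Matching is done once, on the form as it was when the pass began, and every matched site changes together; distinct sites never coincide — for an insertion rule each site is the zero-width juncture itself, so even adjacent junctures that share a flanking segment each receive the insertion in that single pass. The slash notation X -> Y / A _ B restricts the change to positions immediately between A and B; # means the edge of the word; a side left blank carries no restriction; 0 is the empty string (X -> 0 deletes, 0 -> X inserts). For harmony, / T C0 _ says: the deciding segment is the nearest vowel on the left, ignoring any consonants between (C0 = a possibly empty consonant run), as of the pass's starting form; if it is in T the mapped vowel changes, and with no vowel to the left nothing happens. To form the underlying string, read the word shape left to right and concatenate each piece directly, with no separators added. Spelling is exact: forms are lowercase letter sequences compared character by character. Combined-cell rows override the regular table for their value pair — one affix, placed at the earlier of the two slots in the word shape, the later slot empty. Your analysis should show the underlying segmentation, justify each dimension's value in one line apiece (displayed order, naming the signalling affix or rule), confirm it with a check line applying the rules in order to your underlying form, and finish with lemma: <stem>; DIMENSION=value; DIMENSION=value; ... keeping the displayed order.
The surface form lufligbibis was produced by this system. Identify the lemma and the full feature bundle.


underlying: lufli-g-bu-bis
NUM=gu - signalled by the affix -g
SUR=ra - signalled by the affix -bis
MOD=ma - signalled by the affix -bu
check: lufligbubis -> lufligbubis -> lufligbibis
lemma: lufli; NUM=gu; SUR=ra; MOD=ma


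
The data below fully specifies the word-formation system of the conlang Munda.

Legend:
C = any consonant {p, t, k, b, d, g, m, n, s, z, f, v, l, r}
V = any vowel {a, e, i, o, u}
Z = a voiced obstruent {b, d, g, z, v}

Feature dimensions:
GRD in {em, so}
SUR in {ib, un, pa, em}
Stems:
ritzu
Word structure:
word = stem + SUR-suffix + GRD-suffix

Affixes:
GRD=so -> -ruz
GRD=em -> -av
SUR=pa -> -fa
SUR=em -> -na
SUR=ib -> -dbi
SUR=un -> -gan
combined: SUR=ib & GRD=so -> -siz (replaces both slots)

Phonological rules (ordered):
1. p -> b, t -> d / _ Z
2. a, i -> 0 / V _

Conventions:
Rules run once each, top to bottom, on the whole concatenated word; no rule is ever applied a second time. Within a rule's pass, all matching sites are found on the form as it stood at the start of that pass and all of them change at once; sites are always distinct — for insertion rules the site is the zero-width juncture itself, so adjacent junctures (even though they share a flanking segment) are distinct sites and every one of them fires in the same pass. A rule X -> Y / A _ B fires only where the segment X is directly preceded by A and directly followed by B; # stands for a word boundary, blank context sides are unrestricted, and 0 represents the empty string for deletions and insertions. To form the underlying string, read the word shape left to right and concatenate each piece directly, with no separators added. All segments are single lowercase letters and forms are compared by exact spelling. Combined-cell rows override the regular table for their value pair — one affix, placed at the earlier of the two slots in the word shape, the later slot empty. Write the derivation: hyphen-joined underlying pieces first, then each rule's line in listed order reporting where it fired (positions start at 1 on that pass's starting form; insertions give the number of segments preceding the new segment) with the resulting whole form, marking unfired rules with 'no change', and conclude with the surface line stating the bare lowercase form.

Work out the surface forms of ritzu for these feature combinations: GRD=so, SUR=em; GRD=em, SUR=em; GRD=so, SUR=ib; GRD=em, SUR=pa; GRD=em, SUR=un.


cell GRD=so, SUR=em:
underlying: ritzu-na-ruz
1. p -> b, t -> d / _ Z: fires at position(s) 3: ridzunaruz
2. a, i -> 0 / V _: no change
surface: ridzunaruz

cell GRD=em, SUR=em:
underlying: ritzu-na-av
1. p -> b, t -> d / _ Z: fires at position(s) 3: ridzunaav
2. a, i -> 0 / V _: fires at position(s) 8: ridzunav
surface: ridzunav

cell GRD=so, SUR=ib:
underlying: ritzu-siz
1. p -> b, t -> d / _ Z: fires at position(s) 3: ridzusiz
2. a, i -> 0 / V _: no change
surface: ridzusiz

cell GRD=em, SUR=pa:
underlying: ritzu-fa-av
1. p -> b, t -> d / _ Z: fires at position(s) 3: ridzufaav
2. a, i -> 0 / V _: fires at position(s) 8: ridzufav
surface: ridzufav

cell GRD=em, SUR=un:
underlying: ritzu-gan-av
1. p -> b, t -> d / _ Z: fires at position(s) 3: ridzuganav
2. a, i -> 0 / V _: no change
surface: ridzuganav


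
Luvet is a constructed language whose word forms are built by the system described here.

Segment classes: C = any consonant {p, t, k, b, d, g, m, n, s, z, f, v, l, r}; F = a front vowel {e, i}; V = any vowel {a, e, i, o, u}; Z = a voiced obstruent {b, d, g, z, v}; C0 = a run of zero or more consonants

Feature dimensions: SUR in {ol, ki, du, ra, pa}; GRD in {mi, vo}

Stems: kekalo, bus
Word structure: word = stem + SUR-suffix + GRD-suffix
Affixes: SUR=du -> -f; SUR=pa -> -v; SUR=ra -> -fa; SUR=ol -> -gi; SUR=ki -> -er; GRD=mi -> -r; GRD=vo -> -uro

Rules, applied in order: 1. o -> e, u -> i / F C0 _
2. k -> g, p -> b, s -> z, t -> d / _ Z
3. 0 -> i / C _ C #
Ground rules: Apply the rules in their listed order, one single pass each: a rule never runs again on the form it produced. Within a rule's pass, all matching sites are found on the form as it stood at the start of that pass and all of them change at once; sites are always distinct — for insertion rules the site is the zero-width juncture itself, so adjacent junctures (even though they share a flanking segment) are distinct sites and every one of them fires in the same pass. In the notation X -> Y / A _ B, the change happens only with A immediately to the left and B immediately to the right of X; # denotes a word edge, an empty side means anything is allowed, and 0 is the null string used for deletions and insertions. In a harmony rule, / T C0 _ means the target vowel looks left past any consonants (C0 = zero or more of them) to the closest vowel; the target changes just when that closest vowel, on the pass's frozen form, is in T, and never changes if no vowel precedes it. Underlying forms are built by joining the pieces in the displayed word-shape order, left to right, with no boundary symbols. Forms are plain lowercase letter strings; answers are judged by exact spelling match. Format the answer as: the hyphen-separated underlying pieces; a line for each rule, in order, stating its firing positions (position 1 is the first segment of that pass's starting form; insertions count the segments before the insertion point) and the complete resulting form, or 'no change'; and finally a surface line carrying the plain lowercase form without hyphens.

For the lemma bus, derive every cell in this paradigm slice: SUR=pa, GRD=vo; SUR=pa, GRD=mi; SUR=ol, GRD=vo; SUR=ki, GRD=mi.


cell SUR=pa, GRD=vo:
underlying: bus-v-uro
1. o -> e, u -> i / F C0 _: no change
2. k -> g, p -> b, s -> z, t -> d / _ Z: fires at position(s) 3: buzvuro
3. 0 -> i / C _ C #: no change
surface: buzvuro

cell SUR=pa, GRD=mi:
underlying: bus-v-r
1. o -> e, u -> i / F C0 _: no change
2. k -> g, p -> b, s -> z, t -> d / _ Z: fires at position(s) 3: buzvr
3. 0 -> i / C _ C #: inserts after position(s) 4: buzvir
surface: buzvir

cell SUR=ol, GRD=vo:
underlying: bus-gi-uro
1. o -> e, u -> i / F C0 _: fires at position(s) 6: busgiiro
2. k -> g, p -> b, s -> z, t -> d / _ Z: fires at position(s) 3: buzgiiro
3. 0 -> i / C _ C #: no change
surface: buzgiiro

cell SUR=ki, GRD=mi:
underlying: bus-er-r
1. o -> e, u -> i / F C0 _: no change
2. k -> g, p -> b, s -> z, t -> d / _ Z: no change
3. 0 -> i / C _ C #: inserts after position(s) 5: buserir
surface: buserir


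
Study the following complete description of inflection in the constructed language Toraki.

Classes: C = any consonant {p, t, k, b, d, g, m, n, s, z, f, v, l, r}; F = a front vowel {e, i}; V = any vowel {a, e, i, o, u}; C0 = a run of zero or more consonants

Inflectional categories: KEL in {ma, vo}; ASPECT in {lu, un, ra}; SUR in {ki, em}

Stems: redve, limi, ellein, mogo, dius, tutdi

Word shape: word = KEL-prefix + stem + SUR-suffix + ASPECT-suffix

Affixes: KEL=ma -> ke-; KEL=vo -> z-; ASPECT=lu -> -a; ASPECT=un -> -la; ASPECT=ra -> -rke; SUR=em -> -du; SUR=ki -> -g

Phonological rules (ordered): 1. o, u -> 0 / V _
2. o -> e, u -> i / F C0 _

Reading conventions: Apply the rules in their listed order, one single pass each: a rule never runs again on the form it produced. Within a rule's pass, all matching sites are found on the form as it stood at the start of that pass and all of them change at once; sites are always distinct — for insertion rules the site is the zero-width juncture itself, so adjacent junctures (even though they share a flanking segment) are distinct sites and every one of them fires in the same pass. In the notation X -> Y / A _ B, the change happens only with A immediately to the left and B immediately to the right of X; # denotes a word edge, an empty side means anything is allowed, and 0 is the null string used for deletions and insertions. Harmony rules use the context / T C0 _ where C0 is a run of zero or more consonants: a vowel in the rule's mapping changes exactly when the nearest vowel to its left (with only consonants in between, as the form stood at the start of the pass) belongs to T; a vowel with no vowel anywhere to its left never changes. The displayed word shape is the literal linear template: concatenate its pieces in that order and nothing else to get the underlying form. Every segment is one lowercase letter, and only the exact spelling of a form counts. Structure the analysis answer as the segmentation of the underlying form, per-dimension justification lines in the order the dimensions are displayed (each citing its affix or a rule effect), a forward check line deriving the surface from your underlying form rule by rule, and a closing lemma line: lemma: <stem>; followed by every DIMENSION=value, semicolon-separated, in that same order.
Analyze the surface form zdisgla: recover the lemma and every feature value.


underlying: z-dius-g-la
KEL=vo - signalled by the affix z-
ASPECT=un - signalled by the affix -la
SUR=ki - signalled by the affix -g
check: zdiusgla -> zdisgla -> zdisgla
lemma: dius; KEL=vo; ASPECT=un; SUR=ki


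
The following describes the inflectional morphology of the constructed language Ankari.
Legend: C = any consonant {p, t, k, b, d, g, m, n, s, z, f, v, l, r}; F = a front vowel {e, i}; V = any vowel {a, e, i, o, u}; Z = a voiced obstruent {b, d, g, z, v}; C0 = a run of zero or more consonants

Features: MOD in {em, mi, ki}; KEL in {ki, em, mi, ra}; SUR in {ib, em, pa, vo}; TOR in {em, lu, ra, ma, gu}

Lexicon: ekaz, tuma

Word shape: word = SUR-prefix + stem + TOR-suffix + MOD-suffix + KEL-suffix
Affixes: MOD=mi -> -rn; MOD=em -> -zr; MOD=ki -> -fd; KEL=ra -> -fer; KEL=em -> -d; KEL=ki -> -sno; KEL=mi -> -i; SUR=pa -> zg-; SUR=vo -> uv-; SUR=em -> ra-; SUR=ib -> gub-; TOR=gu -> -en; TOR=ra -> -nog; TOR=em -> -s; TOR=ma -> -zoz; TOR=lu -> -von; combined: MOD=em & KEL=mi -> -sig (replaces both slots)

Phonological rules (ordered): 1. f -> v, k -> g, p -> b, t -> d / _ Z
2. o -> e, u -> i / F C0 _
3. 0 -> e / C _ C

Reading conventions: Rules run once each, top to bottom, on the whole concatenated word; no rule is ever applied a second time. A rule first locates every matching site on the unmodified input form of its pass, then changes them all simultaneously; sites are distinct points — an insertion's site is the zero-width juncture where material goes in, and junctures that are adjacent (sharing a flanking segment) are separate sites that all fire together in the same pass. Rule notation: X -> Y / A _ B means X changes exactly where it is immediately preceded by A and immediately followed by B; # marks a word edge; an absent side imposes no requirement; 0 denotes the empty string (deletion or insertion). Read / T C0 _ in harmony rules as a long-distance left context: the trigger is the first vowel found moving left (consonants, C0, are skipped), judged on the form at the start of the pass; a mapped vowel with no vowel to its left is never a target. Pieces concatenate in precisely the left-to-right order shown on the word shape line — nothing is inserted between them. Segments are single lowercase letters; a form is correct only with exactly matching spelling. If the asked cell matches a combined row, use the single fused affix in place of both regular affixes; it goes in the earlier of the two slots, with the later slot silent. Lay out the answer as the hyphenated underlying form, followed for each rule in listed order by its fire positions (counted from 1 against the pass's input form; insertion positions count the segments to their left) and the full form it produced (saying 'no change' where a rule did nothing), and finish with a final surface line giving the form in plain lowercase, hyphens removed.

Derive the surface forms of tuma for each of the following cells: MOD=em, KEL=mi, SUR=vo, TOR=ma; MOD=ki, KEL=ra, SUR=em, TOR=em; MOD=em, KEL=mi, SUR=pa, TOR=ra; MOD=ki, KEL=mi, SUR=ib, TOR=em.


cell MOD=em, KEL=mi, SUR=vo, TOR=ma:
underlying: uv-tuma-zoz-sig
1. f -> v, k -> g, p -> b, t -> d / _ Z: no change
2. o -> e, u -> i / F C0 _: no change
3. 0 -> e / C _ C: inserts after position(s) 2, 9: uvetumazozesig
surface: uvetumazozesig

cell MOD=ki, KEL=ra, SUR=em, TOR=em:
underlying: ra-tuma-s-fd-fer
1. f -> v, k -> g, p -> b, t -> d / _ Z: fires at position(s) 8: ratumasvdfer
2. o -> e, u -> i / F C0 _: no change
3. 0 -> e / C _ C: inserts after position(s) 7, 8, 9: ratumasevedefer
surface: ratumasevedefer

cell MOD=em, KEL=mi, SUR=pa, TOR=ra:
underlying: zg-tuma-nog-sig
1. f -> v, k -> g, p -> b, t -> d / _ Z: no change
2. o -> e, u -> i / F C0 _: no change
3. 0 -> e / C _ C: inserts after position(s) 1, 2, 9: zegetumanogesig
surface: zegetumanogesig

cell MOD=ki, KEL=mi, SUR=ib, TOR=em:
underlying: gub-tuma-s-fd-i
1. f -> v, k -> g, p -> b, t -> d / _ Z: fires at position(s) 9: gubtumasvdi
2. o -> e, u -> i / F C0 _: no change
3. 0 -> e / C _ C: inserts after position(s) 3, 8, 9: gubetumasevedi
surface: gubetumasevedi


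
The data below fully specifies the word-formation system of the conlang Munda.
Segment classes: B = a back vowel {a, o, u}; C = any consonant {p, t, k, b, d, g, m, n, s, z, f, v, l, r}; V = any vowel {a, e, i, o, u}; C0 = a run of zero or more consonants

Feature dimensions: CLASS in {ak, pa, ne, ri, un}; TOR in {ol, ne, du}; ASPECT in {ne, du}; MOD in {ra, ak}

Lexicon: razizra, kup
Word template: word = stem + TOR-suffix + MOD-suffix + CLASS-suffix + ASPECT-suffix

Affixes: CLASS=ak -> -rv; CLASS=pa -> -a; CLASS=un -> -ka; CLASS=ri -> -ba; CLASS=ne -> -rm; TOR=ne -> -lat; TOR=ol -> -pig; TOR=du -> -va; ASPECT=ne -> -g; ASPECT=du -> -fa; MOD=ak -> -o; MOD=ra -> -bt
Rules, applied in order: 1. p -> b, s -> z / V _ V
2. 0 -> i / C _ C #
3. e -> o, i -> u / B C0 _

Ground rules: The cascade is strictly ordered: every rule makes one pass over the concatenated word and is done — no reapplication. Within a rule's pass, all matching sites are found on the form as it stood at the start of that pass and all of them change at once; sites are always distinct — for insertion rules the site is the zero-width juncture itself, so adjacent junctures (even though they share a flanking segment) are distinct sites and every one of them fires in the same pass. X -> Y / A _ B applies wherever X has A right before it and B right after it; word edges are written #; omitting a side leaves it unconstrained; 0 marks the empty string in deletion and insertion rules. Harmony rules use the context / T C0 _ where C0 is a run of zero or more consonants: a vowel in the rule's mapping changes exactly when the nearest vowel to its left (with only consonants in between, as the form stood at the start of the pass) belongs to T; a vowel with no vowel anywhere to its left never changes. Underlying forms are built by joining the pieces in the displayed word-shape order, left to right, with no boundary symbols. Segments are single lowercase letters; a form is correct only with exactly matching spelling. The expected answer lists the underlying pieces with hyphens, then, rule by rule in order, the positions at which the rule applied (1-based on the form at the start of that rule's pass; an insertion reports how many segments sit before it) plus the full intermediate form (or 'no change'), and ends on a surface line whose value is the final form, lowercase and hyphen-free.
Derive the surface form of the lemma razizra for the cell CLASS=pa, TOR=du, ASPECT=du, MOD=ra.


underlying: razizra-va-bt-a-fa
1. p -> b, s -> z / V _ V: no change
2. 0 -> i / C _ C #: no change
3. e -> o, i -> u / B C0 _: fires at position(s) 4: razuzravabtafa
surface: razuzravabtafa


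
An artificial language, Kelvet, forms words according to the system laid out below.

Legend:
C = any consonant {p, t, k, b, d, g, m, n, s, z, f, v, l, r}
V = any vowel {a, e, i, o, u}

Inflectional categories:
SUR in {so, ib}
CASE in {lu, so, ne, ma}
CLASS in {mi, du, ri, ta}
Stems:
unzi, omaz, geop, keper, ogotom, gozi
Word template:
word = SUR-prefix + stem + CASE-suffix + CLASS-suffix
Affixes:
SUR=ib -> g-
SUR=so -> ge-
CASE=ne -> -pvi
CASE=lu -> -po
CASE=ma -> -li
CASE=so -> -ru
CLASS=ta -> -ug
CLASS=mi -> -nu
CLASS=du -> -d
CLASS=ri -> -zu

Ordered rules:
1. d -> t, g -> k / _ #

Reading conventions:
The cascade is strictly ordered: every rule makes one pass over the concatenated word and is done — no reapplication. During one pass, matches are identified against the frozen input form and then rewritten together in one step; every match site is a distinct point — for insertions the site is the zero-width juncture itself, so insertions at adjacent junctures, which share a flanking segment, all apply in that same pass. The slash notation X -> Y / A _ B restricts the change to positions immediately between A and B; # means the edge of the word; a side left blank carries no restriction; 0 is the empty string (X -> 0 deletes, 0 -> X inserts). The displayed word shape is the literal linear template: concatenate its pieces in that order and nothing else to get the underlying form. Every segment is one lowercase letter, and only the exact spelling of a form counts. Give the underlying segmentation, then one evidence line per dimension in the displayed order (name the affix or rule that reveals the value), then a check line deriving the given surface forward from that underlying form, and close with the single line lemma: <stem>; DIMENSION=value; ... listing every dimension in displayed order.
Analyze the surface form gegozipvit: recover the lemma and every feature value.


underlying: ge-gozi-pvi-d
SUR=so - signalled by the affix ge-
CASE=ne - signalled by the affix -pvi
CLASS=du - signalled by the affix -d
check: gegozipvid -> gegozipvit
lemma: gozi; SUR=so; CASE=ne; CLASS=du


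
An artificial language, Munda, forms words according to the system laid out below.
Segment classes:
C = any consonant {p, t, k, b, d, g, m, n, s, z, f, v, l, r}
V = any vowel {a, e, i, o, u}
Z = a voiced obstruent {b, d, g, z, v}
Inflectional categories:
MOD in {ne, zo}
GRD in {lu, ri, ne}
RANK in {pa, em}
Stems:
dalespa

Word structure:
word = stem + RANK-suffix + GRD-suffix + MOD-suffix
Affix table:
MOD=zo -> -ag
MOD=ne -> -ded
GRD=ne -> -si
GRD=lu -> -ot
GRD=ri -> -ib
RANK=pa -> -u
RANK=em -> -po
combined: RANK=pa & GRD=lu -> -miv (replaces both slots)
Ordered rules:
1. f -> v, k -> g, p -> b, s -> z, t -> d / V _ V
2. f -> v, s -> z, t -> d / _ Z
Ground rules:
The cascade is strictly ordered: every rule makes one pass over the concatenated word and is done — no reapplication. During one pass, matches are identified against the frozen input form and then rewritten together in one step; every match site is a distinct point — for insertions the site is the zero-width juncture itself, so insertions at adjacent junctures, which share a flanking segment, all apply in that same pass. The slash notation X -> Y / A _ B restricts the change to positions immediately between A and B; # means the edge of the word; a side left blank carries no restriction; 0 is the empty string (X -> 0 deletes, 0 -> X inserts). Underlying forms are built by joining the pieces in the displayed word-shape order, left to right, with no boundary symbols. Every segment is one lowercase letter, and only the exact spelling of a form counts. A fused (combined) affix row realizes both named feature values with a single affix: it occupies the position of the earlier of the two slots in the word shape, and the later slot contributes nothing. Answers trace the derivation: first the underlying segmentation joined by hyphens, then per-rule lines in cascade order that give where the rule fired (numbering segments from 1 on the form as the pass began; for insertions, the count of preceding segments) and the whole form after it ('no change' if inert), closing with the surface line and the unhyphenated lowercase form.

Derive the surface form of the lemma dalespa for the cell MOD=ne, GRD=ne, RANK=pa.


underlying: dalespa-u-si-ded
1. f -> v, k -> g, p -> b, s -> z, t -> d / V _ V: fires at position(s) 9: dalespauzided
2. f -> v, s -> z, t -> d / _ Z: no change
surface: dalespauzided


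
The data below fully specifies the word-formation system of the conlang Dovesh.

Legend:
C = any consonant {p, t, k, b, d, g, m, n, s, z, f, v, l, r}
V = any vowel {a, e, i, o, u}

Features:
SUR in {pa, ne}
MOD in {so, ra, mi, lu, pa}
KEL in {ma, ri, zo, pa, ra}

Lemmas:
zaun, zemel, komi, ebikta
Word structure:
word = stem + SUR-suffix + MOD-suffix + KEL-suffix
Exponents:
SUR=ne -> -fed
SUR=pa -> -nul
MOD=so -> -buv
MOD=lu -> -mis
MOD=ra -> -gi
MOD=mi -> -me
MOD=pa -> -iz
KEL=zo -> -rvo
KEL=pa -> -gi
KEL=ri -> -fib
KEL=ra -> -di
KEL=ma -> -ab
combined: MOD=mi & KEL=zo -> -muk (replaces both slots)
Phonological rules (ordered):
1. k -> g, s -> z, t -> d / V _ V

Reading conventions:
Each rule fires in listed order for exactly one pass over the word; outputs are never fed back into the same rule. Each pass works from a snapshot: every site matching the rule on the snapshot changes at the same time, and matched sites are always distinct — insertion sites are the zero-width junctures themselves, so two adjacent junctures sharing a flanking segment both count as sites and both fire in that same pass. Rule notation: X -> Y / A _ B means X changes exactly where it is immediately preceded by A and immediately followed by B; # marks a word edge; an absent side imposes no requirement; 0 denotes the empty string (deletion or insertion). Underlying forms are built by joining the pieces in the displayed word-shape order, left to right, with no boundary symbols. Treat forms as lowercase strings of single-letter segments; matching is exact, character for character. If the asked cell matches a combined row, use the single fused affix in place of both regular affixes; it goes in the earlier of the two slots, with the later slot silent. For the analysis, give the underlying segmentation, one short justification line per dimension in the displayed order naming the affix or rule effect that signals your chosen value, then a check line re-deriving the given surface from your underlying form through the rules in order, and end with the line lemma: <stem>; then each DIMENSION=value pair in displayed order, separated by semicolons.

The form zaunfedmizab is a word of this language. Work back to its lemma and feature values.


underlying: zaun-fed-mis-ab
SUR=ne - signalled by the affix -fed
MOD=lu - signalled by the affix -mis
KEL=ma - signalled by the affix -ab
check: zaunfedmisab -> zaunfedmizab
lemma: zaun; SUR=ne; MOD=lu; KEL=ma


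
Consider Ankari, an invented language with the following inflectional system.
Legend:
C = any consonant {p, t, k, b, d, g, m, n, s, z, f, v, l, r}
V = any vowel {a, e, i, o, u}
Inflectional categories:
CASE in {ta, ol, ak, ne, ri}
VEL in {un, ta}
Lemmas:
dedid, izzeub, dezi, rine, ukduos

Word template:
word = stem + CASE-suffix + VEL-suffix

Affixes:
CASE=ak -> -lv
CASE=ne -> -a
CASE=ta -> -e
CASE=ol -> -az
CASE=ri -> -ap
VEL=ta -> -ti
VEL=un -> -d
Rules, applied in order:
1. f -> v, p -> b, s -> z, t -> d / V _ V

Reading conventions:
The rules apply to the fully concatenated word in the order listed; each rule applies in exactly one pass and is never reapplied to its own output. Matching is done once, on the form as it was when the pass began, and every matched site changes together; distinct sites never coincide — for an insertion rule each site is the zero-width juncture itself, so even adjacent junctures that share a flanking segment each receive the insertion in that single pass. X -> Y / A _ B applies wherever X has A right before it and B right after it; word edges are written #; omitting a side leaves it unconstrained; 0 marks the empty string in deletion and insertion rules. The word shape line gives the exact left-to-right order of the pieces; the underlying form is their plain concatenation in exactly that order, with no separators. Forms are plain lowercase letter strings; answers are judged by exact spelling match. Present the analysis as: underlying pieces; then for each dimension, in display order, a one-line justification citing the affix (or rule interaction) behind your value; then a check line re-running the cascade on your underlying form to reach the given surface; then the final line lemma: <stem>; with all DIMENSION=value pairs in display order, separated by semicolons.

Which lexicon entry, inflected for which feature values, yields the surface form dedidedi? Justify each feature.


underlying: dedid-e-ti
CASE=ta - signalled by the affix -e
VEL=ta - signalled by the affix -ti
check: dedideti -> dedidedi
lemma: dedid; CASE=ta; VEL=ta


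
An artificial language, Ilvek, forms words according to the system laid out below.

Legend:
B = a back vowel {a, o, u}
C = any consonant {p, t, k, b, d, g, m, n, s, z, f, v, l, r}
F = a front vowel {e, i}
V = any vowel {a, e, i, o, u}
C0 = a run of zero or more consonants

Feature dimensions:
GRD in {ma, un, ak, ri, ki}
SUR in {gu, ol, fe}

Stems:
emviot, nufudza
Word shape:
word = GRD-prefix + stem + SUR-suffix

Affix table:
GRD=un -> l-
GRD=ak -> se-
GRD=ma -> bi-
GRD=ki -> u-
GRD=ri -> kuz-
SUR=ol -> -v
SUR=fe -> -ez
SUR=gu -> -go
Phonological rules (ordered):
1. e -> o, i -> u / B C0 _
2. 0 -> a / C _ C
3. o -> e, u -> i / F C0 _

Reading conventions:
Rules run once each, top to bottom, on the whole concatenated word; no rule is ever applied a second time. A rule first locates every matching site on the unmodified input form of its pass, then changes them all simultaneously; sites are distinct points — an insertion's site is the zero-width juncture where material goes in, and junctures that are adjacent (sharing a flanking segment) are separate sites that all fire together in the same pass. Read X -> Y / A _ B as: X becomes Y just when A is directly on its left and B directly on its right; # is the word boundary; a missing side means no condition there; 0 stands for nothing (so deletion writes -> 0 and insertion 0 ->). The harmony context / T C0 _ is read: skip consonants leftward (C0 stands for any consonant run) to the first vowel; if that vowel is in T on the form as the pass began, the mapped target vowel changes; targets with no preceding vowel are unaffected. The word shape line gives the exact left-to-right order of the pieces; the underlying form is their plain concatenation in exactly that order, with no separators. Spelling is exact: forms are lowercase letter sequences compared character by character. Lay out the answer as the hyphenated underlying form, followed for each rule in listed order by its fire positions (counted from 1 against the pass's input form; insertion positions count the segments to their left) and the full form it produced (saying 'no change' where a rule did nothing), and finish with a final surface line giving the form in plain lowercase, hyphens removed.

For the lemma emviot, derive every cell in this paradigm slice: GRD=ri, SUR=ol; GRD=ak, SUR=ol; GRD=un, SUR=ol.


cell GRD=ri, SUR=ol:
underlying: kuz-emviot-v
1. e -> o, i -> u / B C0 _: fires at position(s) 4: kuzomviotv
2. 0 -> a / C _ C: inserts after position(s) 5, 9: kuzomaviotav
3. o -> e, u -> i / F C0 _: fires at position(s) 9: kuzomavietav
surface: kuzomavietav

cell GRD=ak, SUR=ol:
underlying: se-emviot-v
1. e -> o, i -> u / B C0 _: no change
2. 0 -> a / C _ C: inserts after position(s) 4, 8: seemaviotav
3. o -> e, u -> i / F C0 _: fires at position(s) 8: seemavietav
surface: seemavietav

cell GRD=un, SUR=ol:
underlying: l-emviot-v
1. e -> o, i -> u / B C0 _: no change
2. 0 -> a / C _ C: inserts after position(s) 3, 7: lemaviotav
3. o -> e, u -> i / F C0 _: fires at position(s) 7: lemavietav
surface: lemavietav


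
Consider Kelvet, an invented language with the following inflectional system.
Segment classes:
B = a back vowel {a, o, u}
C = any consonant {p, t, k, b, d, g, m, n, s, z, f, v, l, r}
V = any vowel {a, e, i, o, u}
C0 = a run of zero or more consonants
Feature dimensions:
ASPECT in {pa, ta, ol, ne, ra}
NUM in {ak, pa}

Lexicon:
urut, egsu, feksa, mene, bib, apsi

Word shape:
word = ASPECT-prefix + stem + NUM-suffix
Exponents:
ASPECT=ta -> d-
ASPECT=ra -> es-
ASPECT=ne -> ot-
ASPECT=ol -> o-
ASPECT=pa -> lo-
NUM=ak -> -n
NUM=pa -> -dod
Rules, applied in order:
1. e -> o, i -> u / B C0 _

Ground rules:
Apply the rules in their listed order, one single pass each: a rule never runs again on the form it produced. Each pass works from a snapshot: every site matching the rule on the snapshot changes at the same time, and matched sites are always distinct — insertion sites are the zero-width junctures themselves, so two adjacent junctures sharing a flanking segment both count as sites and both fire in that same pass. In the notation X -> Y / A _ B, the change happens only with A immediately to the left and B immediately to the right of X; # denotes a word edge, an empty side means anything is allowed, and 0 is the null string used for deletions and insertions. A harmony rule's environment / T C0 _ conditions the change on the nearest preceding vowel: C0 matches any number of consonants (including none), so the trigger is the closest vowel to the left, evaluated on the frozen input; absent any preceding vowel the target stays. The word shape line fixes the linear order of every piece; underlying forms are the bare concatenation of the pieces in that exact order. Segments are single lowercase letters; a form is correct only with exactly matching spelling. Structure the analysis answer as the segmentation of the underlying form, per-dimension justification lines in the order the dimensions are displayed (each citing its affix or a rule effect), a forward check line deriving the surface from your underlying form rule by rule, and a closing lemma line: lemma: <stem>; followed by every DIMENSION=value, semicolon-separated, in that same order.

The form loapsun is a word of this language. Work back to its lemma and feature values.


underlying: lo-apsi-n
ASPECT=pa - signalled by the affix lo-
NUM=ak - signalled by the affix -n
check: loapsin -> loapsun
lemma: apsi; ASPECT=pa; NUM=ak


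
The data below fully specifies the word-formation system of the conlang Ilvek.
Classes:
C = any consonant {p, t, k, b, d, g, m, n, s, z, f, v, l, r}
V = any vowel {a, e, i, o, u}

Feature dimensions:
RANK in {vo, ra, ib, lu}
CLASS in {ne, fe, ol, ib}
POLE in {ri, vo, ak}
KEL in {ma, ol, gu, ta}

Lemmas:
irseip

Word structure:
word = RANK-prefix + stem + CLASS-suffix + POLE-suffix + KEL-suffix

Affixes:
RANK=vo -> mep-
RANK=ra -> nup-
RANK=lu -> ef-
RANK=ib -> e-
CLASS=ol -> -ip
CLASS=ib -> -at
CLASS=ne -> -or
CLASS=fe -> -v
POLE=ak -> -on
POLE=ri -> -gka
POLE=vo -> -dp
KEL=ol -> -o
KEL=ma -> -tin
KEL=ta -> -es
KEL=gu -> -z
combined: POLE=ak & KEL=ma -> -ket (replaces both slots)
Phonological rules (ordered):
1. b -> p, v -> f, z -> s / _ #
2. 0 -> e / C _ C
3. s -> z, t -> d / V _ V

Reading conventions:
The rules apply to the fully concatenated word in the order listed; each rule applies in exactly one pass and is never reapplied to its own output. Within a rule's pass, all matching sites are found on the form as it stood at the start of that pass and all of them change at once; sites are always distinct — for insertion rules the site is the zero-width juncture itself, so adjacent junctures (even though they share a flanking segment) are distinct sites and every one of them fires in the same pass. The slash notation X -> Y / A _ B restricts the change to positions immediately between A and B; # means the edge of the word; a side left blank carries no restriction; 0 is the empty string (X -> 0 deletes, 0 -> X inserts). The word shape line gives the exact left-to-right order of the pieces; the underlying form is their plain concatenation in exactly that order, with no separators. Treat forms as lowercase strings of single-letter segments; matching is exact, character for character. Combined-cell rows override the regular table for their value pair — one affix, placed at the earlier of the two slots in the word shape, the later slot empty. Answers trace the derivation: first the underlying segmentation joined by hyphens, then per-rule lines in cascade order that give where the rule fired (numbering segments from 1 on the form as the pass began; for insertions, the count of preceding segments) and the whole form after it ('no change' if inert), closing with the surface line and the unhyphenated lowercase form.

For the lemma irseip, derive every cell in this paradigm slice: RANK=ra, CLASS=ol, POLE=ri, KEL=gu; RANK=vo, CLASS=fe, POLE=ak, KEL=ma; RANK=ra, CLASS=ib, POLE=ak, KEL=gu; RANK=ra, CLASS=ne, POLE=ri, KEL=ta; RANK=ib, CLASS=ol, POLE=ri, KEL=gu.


cell RANK=ra, CLASS=ol, POLE=ri, KEL=gu:
underlying: nup-irseip-ip-gka-z
1. b -> p, v -> f, z -> s / _ #: fires at position(s) 15: nupirseipipgkas
2. 0 -> e / C _ C: inserts after position(s) 5, 11, 12: nupireseipipegekas
3. s -> z, t -> d / V _ V: fires at position(s) 7: nupirezeipipegekas
surface: nupirezeipipegekas

cell RANK=vo, CLASS=fe, POLE=ak, KEL=ma:
underlying: mep-irseip-v-ket
1. b -> p, v -> f, z -> s / _ #: no change
2. 0 -> e / C _ C: inserts after position(s) 5, 9, 10: mepireseipeveket
3. s -> z, t -> d / V _ V: fires at position(s) 7: mepirezeipeveket
surface: mepirezeipeveket

cell RANK=ra, CLASS=ib, POLE=ak, KEL=gu:
underlying: nup-irseip-at-on-z
1. b -> p, v -> f, z -> s / _ #: fires at position(s) 14: nupirseipatons
2. 0 -> e / C _ C: inserts after position(s) 5, 13: nupireseipatones
3. s -> z, t -> d / V _ V: fires at position(s) 7, 12: nupirezeipadones
surface: nupirezeipadones

cell RANK=ra, CLASS=ne, POLE=ri, KEL=ta:
underlying: nup-irseip-or-gka-es
1. b -> p, v -> f, z -> s / _ #: no change
2. 0 -> e / C _ C: inserts after position(s) 5, 11, 12: nupireseiporegekaes
3. s -> z, t -> d / V _ V: fires at position(s) 7: nupirezeiporegekaes
surface: nupirezeiporegekaes

cell RANK=ib, CLASS=ol, POLE=ri, KEL=gu:
underlying: e-irseip-ip-gka-z
1. b -> p, v -> f, z -> s / _ #: fires at position(s) 13: eirseipipgkas
2. 0 -> e / C _ C: inserts after position(s) 3, 9, 10: eireseipipegekas
3. s -> z, t -> d / V _ V: fires at position(s) 5: eirezeipipegekas
surface: eirezeipipegekas


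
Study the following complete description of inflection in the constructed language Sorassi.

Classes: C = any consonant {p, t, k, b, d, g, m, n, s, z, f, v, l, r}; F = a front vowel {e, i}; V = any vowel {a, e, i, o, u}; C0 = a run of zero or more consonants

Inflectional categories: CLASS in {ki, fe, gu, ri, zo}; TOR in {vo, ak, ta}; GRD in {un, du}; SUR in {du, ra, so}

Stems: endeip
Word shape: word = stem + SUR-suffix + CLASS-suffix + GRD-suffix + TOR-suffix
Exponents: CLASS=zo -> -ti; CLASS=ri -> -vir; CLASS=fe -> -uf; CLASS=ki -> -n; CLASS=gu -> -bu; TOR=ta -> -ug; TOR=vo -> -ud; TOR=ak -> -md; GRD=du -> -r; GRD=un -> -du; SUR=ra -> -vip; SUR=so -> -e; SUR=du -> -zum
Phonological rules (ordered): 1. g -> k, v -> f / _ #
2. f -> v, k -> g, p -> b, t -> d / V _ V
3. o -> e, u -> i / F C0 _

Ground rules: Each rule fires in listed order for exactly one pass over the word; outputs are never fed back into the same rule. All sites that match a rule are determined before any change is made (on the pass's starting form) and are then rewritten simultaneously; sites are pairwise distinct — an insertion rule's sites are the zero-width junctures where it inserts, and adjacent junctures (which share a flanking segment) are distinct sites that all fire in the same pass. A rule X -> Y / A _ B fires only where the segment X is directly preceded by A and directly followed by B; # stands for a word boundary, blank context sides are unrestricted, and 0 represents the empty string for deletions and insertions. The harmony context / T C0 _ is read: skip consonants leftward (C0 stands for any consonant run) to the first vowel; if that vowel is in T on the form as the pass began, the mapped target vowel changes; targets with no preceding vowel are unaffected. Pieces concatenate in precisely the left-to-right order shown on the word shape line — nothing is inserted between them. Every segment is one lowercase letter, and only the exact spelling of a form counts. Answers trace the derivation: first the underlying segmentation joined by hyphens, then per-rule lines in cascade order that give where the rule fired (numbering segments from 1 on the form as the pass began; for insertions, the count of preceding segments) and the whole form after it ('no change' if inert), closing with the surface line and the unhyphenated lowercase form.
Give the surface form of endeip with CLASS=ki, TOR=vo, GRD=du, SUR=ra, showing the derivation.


underlying: endeip-vip-n-r-ud
1. g -> k, v -> f / _ #: no change
2. f -> v, k -> g, p -> b, t -> d / V _ V: no change
3. o -> e, u -> i / F C0 _: fires at position(s) 12: endeipvipnrid
surface: endeipvipnrid
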